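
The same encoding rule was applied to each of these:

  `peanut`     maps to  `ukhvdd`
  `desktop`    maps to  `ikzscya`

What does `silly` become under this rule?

xosth

In peanut: p→u is +5, e→k is +6, a→h is +7, n→v is +8 — the shift increases by 1 each position. The shift increases by 1 at each position, starting from +5: 5, 6, 7, ….
Applying it to silly: s+5=x, i+6=o, l+7=s, l+8=t, y+9=h.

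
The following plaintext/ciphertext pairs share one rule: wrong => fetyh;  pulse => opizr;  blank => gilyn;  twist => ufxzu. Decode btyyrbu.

connect

w(22)→f(5) and r(17)→e(4) fit y≡21x+11 (mod 26); the inverse of 21 mod 26 is 5. This is an affine cipher: with a=0,…,z=25, each position x becomes (21x+11) mod 26.
Undoing it on btyyrbu: b(1)→5·(1−11)≡2=c; t(19)→5·(19−11)≡14=o; y(24)→5·(24−11)≡13=n; y(24)→5·(24−11)≡13=n; r(17)→5·(17−11)≡4=e; b(1)→5·(1−11)≡2=c; u(20)→5·(20−11)≡19=t (all mod 26).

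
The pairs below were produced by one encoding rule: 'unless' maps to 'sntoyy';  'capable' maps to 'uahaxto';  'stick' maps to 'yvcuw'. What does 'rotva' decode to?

u(20)→s(18) and n(13)→n(13) fit y≡23x+0 (mod 26); the inverse of 23 mod 26 is 17. Treating letters as 0–25, the rule is x ↦ 23x + 0 (mod 26).
Undoing it on rotva: r(17)→17·(17−0)≡3=d; o(14)→17·(14−0)≡4=e; t(19)→17·(19−0)≡11=l; v(21)→17·(21−0)≡19=t; a(0)→17·(0−0)≡0=a (all mod 26).

delta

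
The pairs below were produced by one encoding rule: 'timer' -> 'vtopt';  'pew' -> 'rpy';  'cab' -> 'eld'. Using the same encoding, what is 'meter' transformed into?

The rule splits by letter class: vowels +11, consonants +2.
On meter: m(cons)+2=o, e(vowel)+11=p, t(cons)+2=v, e(vowel)+11=p, r(cons)+2=t.

opvpt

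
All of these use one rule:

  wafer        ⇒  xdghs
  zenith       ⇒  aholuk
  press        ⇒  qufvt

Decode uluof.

title

Shifts by position in wafer: pos 0: w→x (+1), pos 1: a→d (+3), pos 2: f→g (+1), pos 3: e→h (+3) — repeating every 2. It's a Vigenère-style cipher with numeric key [1,3]: position i shifts by key[i mod 2].
Reversing it on uluof: u−1=t, l−3=i, u−1=t, o−3=l, f−1=e.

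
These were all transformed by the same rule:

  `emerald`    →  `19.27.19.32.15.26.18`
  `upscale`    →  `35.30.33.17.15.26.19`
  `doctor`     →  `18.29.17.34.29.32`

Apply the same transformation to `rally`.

32.15.26.26.39

e is letter #5 and maps to 19: an offset of 14. The number is (letter's place in the alphabet, a=1) + 14.
For rally: r=18→32, a=1→15, l=12→26, l=12→26, y=25→39.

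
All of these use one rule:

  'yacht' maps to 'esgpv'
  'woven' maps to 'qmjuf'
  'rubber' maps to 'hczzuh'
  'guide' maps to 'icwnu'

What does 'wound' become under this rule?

qmcfn

y(24)→e(4) and a(0)→s(18) fit y≡7x+18 (mod 26); the inverse of 7 mod 26 is 15. This is an affine cipher: with a=0,…,z=25, each position x becomes (7x+18) mod 26.
Applying it to wound: w(22)→7·22+18≡16=q; o(14)→7·14+18≡12=m; u(20)→7·20+18≡2=c; n(13)→7·13+18≡5=f; d(3)→7·3+18≡13=n (all mod 26).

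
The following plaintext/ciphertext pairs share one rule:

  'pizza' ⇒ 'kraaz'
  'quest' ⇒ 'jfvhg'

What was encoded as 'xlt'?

cog

Each pair mirrors across the alphabet (p↔k, i↔r, z↔a): positions sum to 25. Letters are reflected about the middle of the alphabet (position → 25−position): Atbash.
Reversing it on xlt: x↔c, l↔o, t↔g.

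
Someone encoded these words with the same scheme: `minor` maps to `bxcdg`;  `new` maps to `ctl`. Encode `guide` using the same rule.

Compare letters: m→b is +15, i→x is +15, n→c is +15 — a constant shift. This is a Caesar cipher with shift 15.
On guide: g+15=v, u+15=j, i+15=x, d+15=s, e+15=t.

vjxst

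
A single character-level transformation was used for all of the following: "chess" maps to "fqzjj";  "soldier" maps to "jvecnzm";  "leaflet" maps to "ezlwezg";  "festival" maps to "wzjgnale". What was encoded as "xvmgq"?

worth

c(2)→f(5) and h(7)→q(16) fit y≡23x+11 (mod 26); the inverse of 23 mod 26 is 17. Each letter's alphabet position (a=0..z=25) is mapped through 23·x+11 mod 26 — an affine cipher.
Decoding xvmgq: x(23)→17·(23−11)≡22=w; v(21)→17·(21−11)≡14=o; m(12)→17·(12−11)≡17=r; g(6)→17·(6−11)≡19=t; q(16)→17·(16−11)≡7=h (all mod 26).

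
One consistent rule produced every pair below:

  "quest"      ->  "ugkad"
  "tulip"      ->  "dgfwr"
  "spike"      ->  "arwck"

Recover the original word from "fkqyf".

legal

Each letter's alphabet position (a=0..z=25) is mapped through 3·x+24 mod 26 — an affine cipher.
Undoing it on fkqyf: f(5)→9·(5−24)≡11=l; k(10)→9·(10−24)≡4=e; q(16)→9·(16−24)≡6=g; y(24)→9·(24−24)≡0=a; f(5)→9·(5−24)≡11=l (all mod 26).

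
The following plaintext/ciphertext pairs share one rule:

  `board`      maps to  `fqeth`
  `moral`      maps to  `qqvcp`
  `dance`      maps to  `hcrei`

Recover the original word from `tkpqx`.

Shifts by position in board: pos 0: b→f (+4), pos 1: o→q (+2), pos 2: a→e (+4), pos 3: r→t (+2) — repeating every 2. A repeating key of period 2 is used — shifts +4, +2 over and over.
Undoing it on tkpqx: t−4=p, k−2=i, p−4=l, q−2=o, x−4=t.

pilot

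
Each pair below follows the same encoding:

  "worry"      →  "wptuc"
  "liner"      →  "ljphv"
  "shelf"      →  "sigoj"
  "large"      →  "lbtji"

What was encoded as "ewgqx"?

In worry: w→w is +0, o→p is +1, r→t is +2, r→u is +3 — the shift increases by 1 each position. Letter i (0-indexed) is shifted by i+0, so successive shifts are 0, 1, 2, ….
Reversing it on ewgqx: e−0=e, w−1=v, g−2=e, q−3=n, x−4=t.

event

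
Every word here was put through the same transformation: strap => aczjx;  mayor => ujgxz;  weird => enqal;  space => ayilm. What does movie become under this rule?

uxdrm

Shifts by position in strap: pos 0: s→a (+8), pos 1: t→c (+9), pos 2: r→z (+8), pos 3: a→j (+9) — repeating every 2. The shifts repeat in a cycle of length 2: positions 0,1,… shift by +8, +9, then the pattern repeats.
Applying it to movie: m+8=u, o+9=x, v+8=d, i+9=r, e+8=m.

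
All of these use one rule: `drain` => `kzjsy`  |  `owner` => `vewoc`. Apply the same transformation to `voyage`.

cwhkrq

In drain: d→k is +7, r→z is +8, a→j is +9, i→s is +10 — the shift increases by 1 each position. The shift increases by 1 at each position, starting from +7: 7, 8, 9, ….
For voyage: v+7=c, o+8=w, y+9=h, a+10=k, g+11=r, e+12=q.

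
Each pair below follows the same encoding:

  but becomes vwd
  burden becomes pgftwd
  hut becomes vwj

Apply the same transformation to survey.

agxtwu

Two steps: reverse the string, then apply a Caesar shift of +2.
Applying it to survey: reverse → yevrus; then shift: y+2=a, e+2=g, v+2=x, r+2=t, u+2=w, s+2=u.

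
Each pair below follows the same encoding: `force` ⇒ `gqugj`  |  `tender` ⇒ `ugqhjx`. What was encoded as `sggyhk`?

reduce

In force: f→g is +1, o→q is +2, r→u is +3, c→g is +4 — the shift increases by 1 each position. The shift increases by 1 at each position, starting from +1: 1, 2, 3, ….
Decoding sggyhk: s−1=r, g−2=e, g−3=d, y−4=u, h−5=c, k−6=e.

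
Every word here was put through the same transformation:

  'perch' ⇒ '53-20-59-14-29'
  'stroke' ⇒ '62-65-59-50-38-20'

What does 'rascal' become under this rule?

59-8-62-14-8-41

The formula is n = 3×(alphabet index, a=1) + 5.
For rascal: r=18→59, a=1→8, s=19→62, c=3→14, a=1→8, l=12→41.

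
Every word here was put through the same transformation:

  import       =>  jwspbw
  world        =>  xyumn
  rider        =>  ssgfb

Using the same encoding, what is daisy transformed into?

eklti

Shifts by position in import: pos 0: i→j (+1), pos 1: m→w (+10), pos 2: p→s (+3), pos 3: o→p (+1), pos 4: r→b (+10), pos 5: t→w (+3) — repeating every 3. The shifts repeat in a cycle of length 3: positions 0,1,… shift by +1, +10, +3, then the pattern repeats.
On daisy: d+1=e, a+10=k, i+3=l, s+1=t, y+10=i.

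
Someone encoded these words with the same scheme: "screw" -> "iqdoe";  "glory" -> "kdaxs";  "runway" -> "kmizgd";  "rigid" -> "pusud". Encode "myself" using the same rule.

The output letters match the input read backwards, each shifted +12: screw reversed is wercs. Read the word backwards and shift each letter +12.
For myself: reverse → flesym; then shift: f+12=r, l+12=x, e+12=q, s+12=e, y+12=k, m+12=y.

rxqeky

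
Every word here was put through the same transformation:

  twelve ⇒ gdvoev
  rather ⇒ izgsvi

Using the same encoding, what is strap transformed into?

hgizk

Each pair mirrors across the alphabet (t↔g, w↔d, e↔v): positions sum to 25. This is the alphabet-reversal cipher (Atbash): a becomes z, b becomes y, etc.
On strap: s↔h, t↔g, r↔i, a↔z, p↔k.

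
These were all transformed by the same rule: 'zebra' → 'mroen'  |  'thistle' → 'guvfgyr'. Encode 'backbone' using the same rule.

onpxobar

Compare letters: z→m is +13, e→r is +13, b→o is +13 — a constant shift. Every letter moves 13 places later in the alphabet, wrapping around z→a.
On backbone: b+13=o, a+13=n, c+13=p, k+13=x, b+13=o, o+13=b, n+13=a, e+13=r.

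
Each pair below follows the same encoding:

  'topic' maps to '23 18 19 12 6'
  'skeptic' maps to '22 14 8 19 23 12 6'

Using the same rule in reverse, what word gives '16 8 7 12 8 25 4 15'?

medieval

Each letter is replaced by its alphabet position (a=1..z=26) + 3.
Reversing it on 16 8 7 12 8 25 4 15: 16→(16−3)÷1=13=m, 8→(8−3)÷1=5=e, 7→(7−3)÷1=4=d, 12→(12−3)÷1=9=i, 8→(8−3)÷1=5=e, 25→(25−3)÷1=22=v, 4→(4−3)÷1=1=a, 15→(15−3)÷1=12=l.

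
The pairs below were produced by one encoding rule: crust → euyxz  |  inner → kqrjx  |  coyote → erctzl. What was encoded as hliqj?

field

In crust: c→e is +2, r→u is +3, u→y is +4, s→x is +5 — the shift increases by 1 each position. Each letter shifts forward by (position + 2), i.e. 2, 3, 4, … — the shift grows by one for each successive letter.
Decoding hliqj: h−2=f, l−3=i, i−4=e, q−5=l, j−6=d.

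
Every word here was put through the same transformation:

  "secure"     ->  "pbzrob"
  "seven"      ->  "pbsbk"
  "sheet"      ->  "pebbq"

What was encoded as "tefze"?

which

This is a Caesar cipher with shift 23.
Undoing it on tefze: t−23=w, e−23=h, f−23=i, z−23=c, e−23=h.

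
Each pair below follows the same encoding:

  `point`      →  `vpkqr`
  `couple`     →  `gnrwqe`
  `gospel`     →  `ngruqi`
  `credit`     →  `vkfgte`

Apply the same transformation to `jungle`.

gnipwl

Two steps: reverse the string, then apply a Caesar shift of +2.
On jungle: reverse → elgnuj; then shift: e+2=g, l+2=n, g+2=i, n+2=p, u+2=w, j+2=l.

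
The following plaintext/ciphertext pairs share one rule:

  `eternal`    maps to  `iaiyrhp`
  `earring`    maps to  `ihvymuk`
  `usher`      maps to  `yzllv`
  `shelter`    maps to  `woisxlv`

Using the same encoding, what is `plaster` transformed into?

Shifts by position in eternal: pos 0: e→i (+4), pos 1: t→a (+7), pos 2: e→i (+4), pos 3: r→y (+7) — repeating every 2. It's a Vigenère-style cipher with numeric key [4,7]: position i shifts by key[i mod 2].
For plaster: p+4=t, l+7=s, a+4=e, s+7=z, t+4=x, e+7=l, r+4=v.

tsezxlv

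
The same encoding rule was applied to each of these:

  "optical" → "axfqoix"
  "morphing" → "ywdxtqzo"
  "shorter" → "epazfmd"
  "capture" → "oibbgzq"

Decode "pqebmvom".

distance

A repeating key of period 2 is used — shifts +12, +8 over and over.
Undoing it on pqebmvom: p−12=d, q−8=i, e−12=s, b−8=t, m−12=a, v−8=n, o−12=c, m−8=e.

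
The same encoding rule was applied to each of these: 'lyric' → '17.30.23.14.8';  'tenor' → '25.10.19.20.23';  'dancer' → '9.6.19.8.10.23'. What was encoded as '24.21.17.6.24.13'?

Letters become their 1-based position plus 5 (so a→6, b→7, …).
Undoing it on 24.21.17.6.24.13: 24→(24−5)÷1=19=s, 21→(21−5)÷1=16=p, 17→(17−5)÷1=12=l, 6→(6−5)÷1=1=a, 24→(24−5)÷1=19=s, 13→(13−5)÷1=8=h.

splash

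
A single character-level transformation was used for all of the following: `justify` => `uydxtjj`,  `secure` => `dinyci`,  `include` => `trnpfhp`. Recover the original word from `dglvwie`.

Shifts by position in justify: pos 0: j→u (+11), pos 1: u→y (+4), pos 2: s→d (+11), pos 3: t→x (+4) — repeating every 2. The shifts repeat in a cycle of length 2: positions 0,1,… shift by +11, +4, then the pattern repeats.
Decoding dglvwie: d−11=s, g−4=c, l−11=a, v−4=r, w−11=l, i−4=e, e−11=t.

scarlet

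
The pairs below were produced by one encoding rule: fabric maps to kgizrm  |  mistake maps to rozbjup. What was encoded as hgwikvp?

capable

The shift increases by 1 at each position, starting from +5: 5, 6, 7, ….
Reversing it on hgwikvp: h−5=c, g−6=a, w−7=p, i−8=a, k−9=b, v−10=l, p−11=e.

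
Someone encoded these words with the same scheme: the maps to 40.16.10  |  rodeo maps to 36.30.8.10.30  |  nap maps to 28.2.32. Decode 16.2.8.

had

t(#20)→40 and h(#8)→16: differences scale by 2, so n = 2·pos + 0. The formula is n = 2×(alphabet index, a=1).
Undoing it on 16.2.8: 16→(16−0)÷2=8=h, 2→(2−0)÷2=1=a, 8→(8−0)÷2=4=d.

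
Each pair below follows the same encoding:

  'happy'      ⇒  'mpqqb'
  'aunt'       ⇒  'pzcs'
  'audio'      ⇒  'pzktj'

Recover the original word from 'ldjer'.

score

Each letter's alphabet position (a=0..z=25) is mapped through 7·x+15 mod 26 — an affine cipher.
Undoing it on ldjer: l(11)→15·(11−15)≡18=s; d(3)→15·(3−15)≡2=c; j(9)→15·(9−15)≡14=o; e(4)→15·(4−15)≡17=r; r(17)→15·(17−15)≡4=e (all mod 26).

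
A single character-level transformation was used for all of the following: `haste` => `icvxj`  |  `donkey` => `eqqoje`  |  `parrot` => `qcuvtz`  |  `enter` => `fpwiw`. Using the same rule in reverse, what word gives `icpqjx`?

hammer

In haste: h→i is +1, a→c is +2, s→v is +3, t→x is +4 — the shift increases by 1 each position. The shift increases by 1 at each position, starting from +1: 1, 2, 3, ….
Reversing it on icpqjx: i−1=h, c−2=a, p−3=m, q−4=m, j−5=e, x−6=r.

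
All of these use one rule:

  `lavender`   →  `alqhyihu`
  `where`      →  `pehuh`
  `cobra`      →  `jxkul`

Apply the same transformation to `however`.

exphqhu

l(11)→a(0) and a(0)→l(11) fit y≡25x+11 (mod 26); the inverse of 25 mod 26 is 25. This is an affine cipher: with a=0,…,z=25, each position x becomes (25x+11) mod 26.
On however: h(7)→25·7+11≡4=e; o(14)→25·14+11≡23=x; w(22)→25·22+11≡15=p; e(4)→25·4+11≡7=h; v(21)→25·21+11≡16=q; e(4)→25·4+11≡7=h; r(17)→25·17+11≡20=u (all mod 26).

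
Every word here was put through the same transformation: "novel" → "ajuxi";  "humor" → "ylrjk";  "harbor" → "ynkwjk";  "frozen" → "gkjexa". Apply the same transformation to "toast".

Treating letters as 0–25, the rule is x ↦ 9x + 13 (mod 26).
For toast: t(19)→9·19+13≡2=c; o(14)→9·14+13≡9=j; a(0)→9·0+13≡13=n; s(18)→9·18+13≡19=t; t(19)→9·19+13≡2=c (all mod 26).

cjntc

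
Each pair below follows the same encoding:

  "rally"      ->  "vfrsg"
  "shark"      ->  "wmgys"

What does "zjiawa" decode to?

vector

In rally: r→v is +4, a→f is +5, l→r is +6, l→s is +7 — the shift increases by 1 each position. Each letter shifts forward by (position + 4), i.e. 4, 5, 6, … — the shift grows by one for each successive letter.
Decoding zjiawa: z−4=v, j−5=e, i−6=c, a−7=t, w−8=o, a−9=r.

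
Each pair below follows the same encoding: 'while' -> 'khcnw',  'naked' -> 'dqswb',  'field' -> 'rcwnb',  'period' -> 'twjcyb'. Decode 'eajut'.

w(22)→k(10) and h(7)→h(7) fit y≡21x+16 (mod 26); the inverse of 21 mod 26 is 5. Each letter's alphabet position (a=0..z=25) is mapped through 21·x+16 mod 26 — an affine cipher.
Undoing it on eajut: e(4)→5·(4−16)≡18=s; a(0)→5·(0−16)≡24=y; j(9)→5·(9−16)≡17=r; u(20)→5·(20−16)≡20=u; t(19)→5·(19−16)≡15=p (all mod 26).

syrup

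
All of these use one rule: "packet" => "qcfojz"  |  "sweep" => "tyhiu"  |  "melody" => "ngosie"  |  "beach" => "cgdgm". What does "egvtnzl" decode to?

In packet: p→q is +1, a→c is +2, c→f is +3, k→o is +4 — the shift increases by 1 each position. Each letter shifts forward by (position + 1), i.e. 1, 2, 3, … — the shift grows by one for each successive letter.
Reversing it on egvtnzl: e−1=d, g−2=e, v−3=s, t−4=p, n−5=i, z−6=t, l−7=e.

despite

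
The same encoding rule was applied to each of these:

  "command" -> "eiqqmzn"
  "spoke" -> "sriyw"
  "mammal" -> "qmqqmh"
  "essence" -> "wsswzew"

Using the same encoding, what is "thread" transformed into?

bxjwmn

c(2)→e(4) and o(14)→i(8) fit y≡9x+12 (mod 26); the inverse of 9 mod 26 is 3. Each letter's alphabet position (a=0..z=25) is mapped through 9·x+12 mod 26 — an affine cipher.
On thread: t(19)→9·19+12≡1=b; h(7)→9·7+12≡23=x; r(17)→9·17+12≡9=j; e(4)→9·4+12≡22=w; a(0)→9·0+12≡12=m; d(3)→9·3+12≡13=n (all mod 26).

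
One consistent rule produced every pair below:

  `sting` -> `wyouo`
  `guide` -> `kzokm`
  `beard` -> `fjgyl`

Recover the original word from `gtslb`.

comet

In sting: s→w is +4, t→y is +5, i→o is +6, n→u is +7 — the shift increases by 1 each position. Letter i (0-indexed) is shifted by i+4, so successive shifts are 4, 5, 6, ….
Reversing it on gtslb: g−4=c, t−5=o, s−6=m, l−7=e, b−8=t.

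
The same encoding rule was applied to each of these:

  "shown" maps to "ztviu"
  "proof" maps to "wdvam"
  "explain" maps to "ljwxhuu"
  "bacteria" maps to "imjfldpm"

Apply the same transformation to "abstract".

Shifts by position in shown: pos 0: s→z (+7), pos 1: h→t (+12), pos 2: o→v (+7), pos 3: w→i (+12) — repeating every 2. A repeating key of period 2 is used — shifts +7, +12 over and over.
For abstract: a+7=h, b+12=n, s+7=z, t+12=f, r+7=y, a+12=m, c+7=j, t+12=f.

hnzfymjf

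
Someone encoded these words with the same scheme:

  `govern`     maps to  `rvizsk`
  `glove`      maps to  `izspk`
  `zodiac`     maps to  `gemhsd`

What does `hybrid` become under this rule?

hmvfcl

The output letters match the input read backwards, each shifted +4: govern reversed is nrevog. The word is reversed, then every letter is shifted forward by 4.
Applying it to hybrid: reverse → dirbyh; then shift: d+4=h, i+4=m, r+4=v, b+4=f, y+4=c, h+4=l.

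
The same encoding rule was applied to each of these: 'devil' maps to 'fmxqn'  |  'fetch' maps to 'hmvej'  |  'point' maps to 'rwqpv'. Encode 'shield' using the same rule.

ujqmnf

The rule splits by letter class: vowels +8, consonants +2.
On shield: s(cons)+2=u, h(cons)+2=j, i(vowel)+8=q, e(vowel)+8=m, l(cons)+2=n, d(cons)+2=f.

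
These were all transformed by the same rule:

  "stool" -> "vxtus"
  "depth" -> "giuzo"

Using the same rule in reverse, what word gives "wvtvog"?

In stool: s→v is +3, t→x is +4, o→t is +5, o→u is +6 — the shift increases by 1 each position. Letter i (0-indexed) is shifted by i+3, so successive shifts are 3, 4, 5, ….
Reversing it on wvtvog: w−3=t, v−4=r, t−5=o, v−6=p, o−7=h, g−8=y.

trophy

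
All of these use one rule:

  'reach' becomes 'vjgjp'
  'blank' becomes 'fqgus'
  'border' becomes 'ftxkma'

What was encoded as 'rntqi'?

ninja

In reach: r→v is +4, e→j is +5, a→g is +6, c→j is +7 — the shift increases by 1 each position. The shift increases by 1 at each position, starting from +4: 4, 5, 6, ….
Decoding rntqi: r−4=n, n−5=i, t−6=n, q−7=j, i−8=a.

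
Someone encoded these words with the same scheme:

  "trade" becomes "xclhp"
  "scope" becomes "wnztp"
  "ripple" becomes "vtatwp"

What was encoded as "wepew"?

steal

It's a Vigenère-style cipher with numeric key [4,11,11]: position i shifts by key[i mod 3].
Decoding wepew: w−4=s, e−11=t, p−11=e, e−4=a, w−11=l.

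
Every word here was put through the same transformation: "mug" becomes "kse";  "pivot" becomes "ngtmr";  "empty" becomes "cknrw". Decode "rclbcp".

tender

Compare letters: m→k is +24, u→s is +24, g→e is +24 — a constant shift. It's a constant shift of +24 (ROT24).
Decoding rclbcp: r−24=t, c−24=e, l−24=n, b−24=d, c−24=e, p−24=r.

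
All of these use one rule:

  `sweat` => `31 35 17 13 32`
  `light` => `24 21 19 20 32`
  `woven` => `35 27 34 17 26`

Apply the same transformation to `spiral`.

s is letter #19 and maps to 31: an offset of 12. Each letter is replaced by its alphabet position (a=1..z=26) + 12.
On spiral: s=19→31, p=16→28, i=9→21, r=18→30, a=1→13, l=12→24.

31 28 21 30 13 24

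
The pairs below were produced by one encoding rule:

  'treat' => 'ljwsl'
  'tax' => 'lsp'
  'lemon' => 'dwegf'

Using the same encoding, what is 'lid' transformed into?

dav

Compare letters: t→l is +18, r→j is +18, e→w is +18 — a constant shift. It's a constant shift of +18 (ROT18).
On lid: l+18=d, i+18=a, d+18=v.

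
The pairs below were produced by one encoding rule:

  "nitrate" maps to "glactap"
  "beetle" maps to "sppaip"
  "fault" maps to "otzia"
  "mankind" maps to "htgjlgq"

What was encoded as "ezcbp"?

purse

This is an affine cipher: with a=0,…,z=25, each position x becomes (25x+19) mod 26.
Reversing it on ezcbp: e(4)→25·(4−19)≡15=p; z(25)→25·(25−19)≡20=u; c(2)→25·(2−19)≡17=r; b(1)→25·(1−19)≡18=s; p(15)→25·(15−19)≡4=e (all mod 26).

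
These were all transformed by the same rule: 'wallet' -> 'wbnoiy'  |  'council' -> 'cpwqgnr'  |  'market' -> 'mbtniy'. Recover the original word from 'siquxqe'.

shortly

In wallet: w→w is +0, a→b is +1, l→n is +2, l→o is +3 — the shift increases by 1 each position. Letter i (0-indexed) is shifted by i+0, so successive shifts are 0, 1, 2, ….
Reversing it on siquxqe: s−0=s, i−1=h, q−2=o, u−3=r, x−4=t, q−5=l, e−6=y.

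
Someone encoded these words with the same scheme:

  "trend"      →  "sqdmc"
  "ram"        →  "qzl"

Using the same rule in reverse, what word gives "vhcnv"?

widow

It's a constant shift of +25 (ROT25).
Undoing it on vhcnv: v−25=w, h−25=i, c−25=d, n−25=o, v−25=w.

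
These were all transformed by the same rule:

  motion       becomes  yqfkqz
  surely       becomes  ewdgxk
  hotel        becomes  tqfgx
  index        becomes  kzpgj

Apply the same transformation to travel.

fdchgx

The shift depends on letter class: consonant m→y is +12, but vowel o→q is +2. The rule splits by letter class: vowels +2, consonants +12.
For travel: t(cons)+12=f, r(cons)+12=d, a(vowel)+2=c, v(cons)+12=h, e(vowel)+2=g, l(cons)+12=x.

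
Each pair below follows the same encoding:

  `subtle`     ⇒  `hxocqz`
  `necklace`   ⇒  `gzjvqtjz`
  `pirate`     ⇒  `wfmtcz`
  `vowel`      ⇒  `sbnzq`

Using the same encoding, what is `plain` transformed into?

s(18)→h(7) and u(20)→x(23) fit y≡21x+19 (mod 26); the inverse of 21 mod 26 is 5. This is an affine cipher: with a=0,…,z=25, each position x becomes (21x+19) mod 26.
For plain: p(15)→21·15+19≡22=w; l(11)→21·11+19≡16=q; a(0)→21·0+19≡19=t; i(8)→21·8+19≡5=f; n(13)→21·13+19≡6=g (all mod 26).

wqtfg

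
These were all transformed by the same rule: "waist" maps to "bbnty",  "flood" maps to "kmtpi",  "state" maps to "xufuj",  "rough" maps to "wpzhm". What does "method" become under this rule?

The shifts repeat in a cycle of length 2: positions 0,1,… shift by +5, +1, then the pattern repeats.
Applying it to method: m+5=r, e+1=f, t+5=y, h+1=i, o+5=t, d+1=e.

rfyite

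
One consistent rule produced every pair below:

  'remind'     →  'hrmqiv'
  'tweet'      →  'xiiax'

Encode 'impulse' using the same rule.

iwpytqm

The output letters match the input read backwards, each shifted +4: remind reversed is dnimer. The word is reversed, then every letter is shifted forward by 4.
For impulse: reverse → eslupmi; then shift: e+4=i, s+4=w, l+4=p, u+4=y, p+4=t, m+4=q, i+4=m.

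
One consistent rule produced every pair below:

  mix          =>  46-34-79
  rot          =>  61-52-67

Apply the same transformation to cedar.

16-22-19-10-61

m(#13)→46 and i(#9)→34: differences scale by 3, so n = 3·pos + 7. With a=1..z=26, the number is 3·pos + 7.
On cedar: c=3→16, e=5→22, d=4→19, a=1→10, r=18→61.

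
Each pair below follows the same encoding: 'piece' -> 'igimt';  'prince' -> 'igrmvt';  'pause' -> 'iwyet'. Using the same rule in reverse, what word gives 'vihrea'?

The output letters match the input read backwards, each shifted +4: piece reversed is eceip. Read the word backwards and shift each letter +4.
Reversing it on vihrea: shift back: v−4=r, i−4=e, h−4=d, r−4=n, e−4=a, a−4=w → rednaw; then reverse → wander.

wander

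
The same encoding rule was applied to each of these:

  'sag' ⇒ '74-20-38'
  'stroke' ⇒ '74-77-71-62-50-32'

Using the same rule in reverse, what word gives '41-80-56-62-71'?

humor

s(#19)→74 and a(#1)→20: differences scale by 3, so n = 3·pos + 17. The formula is n = 3×(alphabet index, a=1) + 17.
Reversing it on 41-80-56-62-71: 41→(41−17)÷3=8=h, 80→(80−17)÷3=21=u, 56→(56−17)÷3=13=m, 62→(62−17)÷3=15=o, 71→(71−17)÷3=18=r.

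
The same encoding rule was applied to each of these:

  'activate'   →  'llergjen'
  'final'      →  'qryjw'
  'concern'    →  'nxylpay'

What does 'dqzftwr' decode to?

showing

Shifts by position in activate: pos 0: a→l (+11), pos 1: c→l (+9), pos 2: t→e (+11), pos 3: i→r (+9) — repeating every 2. The shifts repeat in a cycle of length 2: positions 0,1,… shift by +11, +9, then the pattern repeats.
Decoding dqzftwr: d−11=s, q−9=h, z−11=o, f−9=w, t−11=i, w−9=n, r−11=g.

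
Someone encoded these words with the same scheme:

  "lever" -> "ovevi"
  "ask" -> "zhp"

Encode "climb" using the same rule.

Each pair mirrors across the alphabet (l↔o, e↔v, v↔e): positions sum to 25. This is the alphabet-reversal cipher (Atbash): a becomes z, b becomes y, etc.
For climb: c↔x, l↔o, i↔r, m↔n, b↔y.

xorny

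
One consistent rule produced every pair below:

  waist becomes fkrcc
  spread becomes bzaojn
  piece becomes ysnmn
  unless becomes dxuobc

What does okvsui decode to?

Shifts by position in waist: pos 0: w→f (+9), pos 1: a→k (+10), pos 2: i→r (+9), pos 3: s→c (+10) — repeating every 2. A repeating key of period 2 is used — shifts +9, +10 over and over.
Undoing it on okvsui: o−9=f, k−10=a, v−9=m, s−10=i, u−9=l, i−10=y.

family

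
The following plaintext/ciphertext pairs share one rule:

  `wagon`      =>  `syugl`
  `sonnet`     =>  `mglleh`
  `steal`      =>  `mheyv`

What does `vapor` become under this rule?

xybgr

w(22)→s(18) and a(0)→y(24) fit y≡21x+24 (mod 26); the inverse of 21 mod 26 is 5. Treating letters as 0–25, the rule is x ↦ 21x + 24 (mod 26).
On vapor: v(21)→21·21+24≡23=x; a(0)→21·0+24≡24=y; p(15)→21·15+24≡1=b; o(14)→21·14+24≡6=g; r(17)→21·17+24≡17=r (all mod 26).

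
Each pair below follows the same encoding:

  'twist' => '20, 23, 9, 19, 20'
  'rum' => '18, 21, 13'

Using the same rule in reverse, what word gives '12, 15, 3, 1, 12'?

t is letter #20 and maps to 20: an offset of 0. Each letter is replaced by its alphabet position (a=1, b=2, …, z=26).
Undoing it on 12, 15, 3, 1, 12: 12=l, 15=o, 3=c, 1=a, 12=l.

local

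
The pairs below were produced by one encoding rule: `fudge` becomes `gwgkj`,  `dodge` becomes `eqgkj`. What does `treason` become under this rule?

In fudge: f→g is +1, u→w is +2, d→g is +3, g→k is +4 — the shift increases by 1 each position. Letter i (0-indexed) is shifted by i+1, so successive shifts are 1, 2, 3, ….
On treason: t+1=u, r+2=t, e+3=h, a+4=e, s+5=x, o+6=u, n+7=u.

uthexuu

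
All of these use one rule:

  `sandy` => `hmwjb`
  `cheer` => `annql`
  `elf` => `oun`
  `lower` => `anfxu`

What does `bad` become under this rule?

The output letters match the input read backwards, each shifted +9: sandy reversed is ydnas. The word is reversed, then every letter is shifted forward by 9.
Applying it to bad: reverse → dab; then shift: d+9=m, a+9=j, b+9=k.

mjk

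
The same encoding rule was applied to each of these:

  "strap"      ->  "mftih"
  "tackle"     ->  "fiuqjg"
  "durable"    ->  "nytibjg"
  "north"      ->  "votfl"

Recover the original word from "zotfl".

forth

s(18)→m(12) and t(19)→f(5) fit y≡19x+8 (mod 26); the inverse of 19 mod 26 is 11. This is an affine cipher: with a=0,…,z=25, each position x becomes (19x+8) mod 26.
Decoding zotfl: z(25)→11·(25−8)≡5=f; o(14)→11·(14−8)≡14=o; t(19)→11·(19−8)≡17=r; f(5)→11·(5−8)≡19=t; l(11)→11·(11−8)≡7=h (all mod 26).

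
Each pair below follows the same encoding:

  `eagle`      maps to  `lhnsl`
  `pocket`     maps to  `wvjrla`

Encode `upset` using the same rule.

Every letter moves 7 places later in the alphabet, wrapping around z→a.
For upset: u+7=b, p+7=w, s+7=z, e+7=l, t+7=a.

bwzla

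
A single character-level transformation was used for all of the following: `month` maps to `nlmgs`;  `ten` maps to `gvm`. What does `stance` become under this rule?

Each pair mirrors across the alphabet (m↔n, o↔l, n↔m): positions sum to 25. Letters are reflected about the middle of the alphabet (position → 25−position): Atbash.
Applying it to stance: s↔h, t↔g, a↔z, n↔m, c↔x, e↔v.

hgzmxv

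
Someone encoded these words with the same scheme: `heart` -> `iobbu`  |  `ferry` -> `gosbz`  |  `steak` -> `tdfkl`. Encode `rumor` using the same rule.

Shifts by position in heart: pos 0: h→i (+1), pos 1: e→o (+10), pos 2: a→b (+1), pos 3: r→b (+10) — repeating every 2. A repeating key of period 2 is used — shifts +1, +10 over and over.
On rumor: r+1=s, u+10=e, m+1=n, o+10=y, r+1=s.

senys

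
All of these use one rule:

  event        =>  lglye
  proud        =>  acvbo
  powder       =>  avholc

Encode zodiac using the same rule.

The shift depends on letter class: consonant v→g is +11, but vowel e→l is +7. Two shifts are in play — +7 for a/e/i/o/u, +11 for every other letter.
For zodiac: z(cons)+11=k, o(vowel)+7=v, d(cons)+11=o, i(vowel)+7=p, a(vowel)+7=h, c(cons)+11=n.

kvophn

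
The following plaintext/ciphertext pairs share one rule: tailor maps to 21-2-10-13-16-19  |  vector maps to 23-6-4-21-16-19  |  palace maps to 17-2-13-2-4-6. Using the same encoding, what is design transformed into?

5-6-20-10-8-15

The number is (letter's place in the alphabet, a=1) + 1.
Applying it to design: d=4→5, e=5→6, s=19→20, i=9→10, g=7→8, n=14→15.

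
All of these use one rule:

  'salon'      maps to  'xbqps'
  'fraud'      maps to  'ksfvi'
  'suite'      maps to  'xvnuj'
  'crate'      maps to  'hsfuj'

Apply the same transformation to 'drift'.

isngy

The shifts repeat in a cycle of length 2: positions 0,1,… shift by +5, +1, then the pattern repeats.
On drift: d+5=i, r+1=s, i+5=n, f+1=g, t+5=y.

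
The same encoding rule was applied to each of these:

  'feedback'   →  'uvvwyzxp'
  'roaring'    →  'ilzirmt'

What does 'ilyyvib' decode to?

Each pair mirrors across the alphabet (f↔u, e↔v, e↔v): positions sum to 25. This is the alphabet-reversal cipher (Atbash): a becomes z, b becomes y, etc.
Reversing it on ilyyvib: i↔r, l↔o, y↔b, y↔b, v↔e, i↔r, b↔y.

robbery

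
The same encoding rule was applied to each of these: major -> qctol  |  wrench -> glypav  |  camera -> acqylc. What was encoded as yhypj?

event

This is an affine cipher: with a=0,…,z=25, each position x becomes (25x+2) mod 26.
Decoding yhypj: y(24)→25·(24−2)≡4=e; h(7)→25·(7−2)≡21=v; y(24)→25·(24−2)≡4=e; p(15)→25·(15−2)≡13=n; j(9)→25·(9−2)≡19=t (all mod 26).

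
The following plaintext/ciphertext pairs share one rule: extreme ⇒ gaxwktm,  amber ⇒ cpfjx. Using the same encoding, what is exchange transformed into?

Letter i (0-indexed) is shifted by i+2, so successive shifts are 2, 3, 4, ….
For exchange: e+2=g, x+3=a, c+4=g, h+5=m, a+6=g, n+7=u, g+8=o, e+9=n.

gagmguon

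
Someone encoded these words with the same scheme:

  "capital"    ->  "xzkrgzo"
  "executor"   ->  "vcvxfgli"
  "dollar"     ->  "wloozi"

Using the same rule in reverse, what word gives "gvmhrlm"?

tension

Each letter is replaced by its mirror in the alphabet: a↔z, b↔y, c↔x, and so on (the Atbash cipher).
Undoing it on gvmhrlm: g↔t, v↔e, m↔n, h↔s, r↔i, l↔o, m↔n.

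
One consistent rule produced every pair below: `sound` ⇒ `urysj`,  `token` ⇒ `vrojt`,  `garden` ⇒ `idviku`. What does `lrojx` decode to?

joker

Each letter shifts forward by (position + 2), i.e. 2, 3, 4, … — the shift grows by one for each successive letter.
Reversing it on lrojx: l−2=j, r−3=o, o−4=k, j−5=e, x−6=r.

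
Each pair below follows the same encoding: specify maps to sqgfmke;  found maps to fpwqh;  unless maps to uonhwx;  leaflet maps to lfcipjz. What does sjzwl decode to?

In specify: s→s is +0, p→q is +1, e→g is +2, c→f is +3 — the shift increases by 1 each position. The shift increases by 1 at each position, starting from +0: 0, 1, 2, ….
Reversing it on sjzwl: s−0=s, j−1=i, z−2=x, w−3=t, l−4=h.

sixth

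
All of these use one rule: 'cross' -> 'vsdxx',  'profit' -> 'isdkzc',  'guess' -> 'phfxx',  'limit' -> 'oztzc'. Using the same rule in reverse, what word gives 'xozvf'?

c(2)→v(21) and r(17)→s(18) fit y≡5x+11 (mod 26); the inverse of 5 mod 26 is 21. Treating letters as 0–25, the rule is x ↦ 5x + 11 (mod 26).
Undoing it on xozvf: x(23)→21·(23−11)≡18=s; o(14)→21·(14−11)≡11=l; z(25)→21·(25−11)≡8=i; v(21)→21·(21−11)≡2=c; f(5)→21·(5−11)≡4=e (all mod 26).

slice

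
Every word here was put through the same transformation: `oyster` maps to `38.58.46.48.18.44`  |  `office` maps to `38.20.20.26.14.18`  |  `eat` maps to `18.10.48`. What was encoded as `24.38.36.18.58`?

honey

The formula is n = 2×(alphabet index, a=1) + 8.
Reversing it on 24.38.36.18.58: 24→(24−8)÷2=8=h, 38→(38−8)÷2=15=o, 36→(36−8)÷2=14=n, 18→(18−8)÷2=5=e, 58→(58−8)÷2=25=y.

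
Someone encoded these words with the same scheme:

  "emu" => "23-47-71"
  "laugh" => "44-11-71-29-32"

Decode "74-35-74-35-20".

e(#5)→23 and m(#13)→47: differences scale by 3, so n = 3·pos + 8. The formula is n = 3×(alphabet index, a=1) + 8.
Undoing it on 74-35-74-35-20: 74→(74−8)÷3=22=v, 35→(35−8)÷3=9=i, 74→(74−8)÷3=22=v, 35→(35−8)÷3=9=i, 20→(20−8)÷3=4=d.

vivid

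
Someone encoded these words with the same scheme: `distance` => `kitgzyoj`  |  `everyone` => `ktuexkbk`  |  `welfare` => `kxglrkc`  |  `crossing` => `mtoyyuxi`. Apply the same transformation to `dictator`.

Read the word backwards and shift each letter +6.
Applying it to dictator: reverse → rotatcid; then shift: r+6=x, o+6=u, t+6=z, a+6=g, t+6=z, c+6=i, i+6=o, d+6=j.

xuzgzioj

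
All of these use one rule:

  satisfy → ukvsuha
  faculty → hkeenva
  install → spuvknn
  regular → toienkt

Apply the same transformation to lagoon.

The shift depends on letter class: consonant s→u is +2, but vowel a→k is +10. The rule splits by letter class: vowels +10, consonants +2.
On lagoon: l(cons)+2=n, a(vowel)+10=k, g(cons)+2=i, o(vowel)+10=y, o(vowel)+10=y, n(cons)+2=p.

nkiyyp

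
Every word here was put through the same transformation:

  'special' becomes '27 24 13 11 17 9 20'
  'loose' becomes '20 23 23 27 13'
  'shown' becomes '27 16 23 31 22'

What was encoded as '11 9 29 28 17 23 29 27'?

Each letter is replaced by its alphabet position (a=1..z=26) + 8.
Decoding 11 9 29 28 17 23 29 27: 11→(11−8)÷1=3=c, 9→(9−8)÷1=1=a, 29→(29−8)÷1=21=u, 28→(28−8)÷1=20=t, 17→(17−8)÷1=9=i, 23→(23−8)÷1=15=o, 29→(29−8)÷1=21=u, 27→(27−8)÷1=19=s.

cautious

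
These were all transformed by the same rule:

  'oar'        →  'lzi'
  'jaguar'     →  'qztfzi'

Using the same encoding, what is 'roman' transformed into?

Each pair mirrors across the alphabet (o↔l, a↔z, r↔i): positions sum to 25. This is the alphabet-reversal cipher (Atbash): a becomes z, b becomes y, etc.
On roman: r↔i, o↔l, m↔n, a↔z, n↔m.

ilnzm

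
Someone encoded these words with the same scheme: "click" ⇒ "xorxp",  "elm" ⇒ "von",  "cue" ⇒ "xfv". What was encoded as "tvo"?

Each pair mirrors across the alphabet (c↔x, l↔o, i↔r): positions sum to 25. This is the alphabet-reversal cipher (Atbash): a becomes z, b becomes y, etc.
Decoding tvo: t↔g, v↔e, o↔l.

gel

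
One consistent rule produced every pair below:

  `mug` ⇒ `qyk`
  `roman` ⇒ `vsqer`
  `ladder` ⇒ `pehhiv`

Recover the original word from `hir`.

Compare letters: m→q is +4, u→y is +4, g→k is +4 — a constant shift. This is a Caesar cipher with shift 4.
Undoing it on hir: h−4=d, i−4=e, r−4=n.

den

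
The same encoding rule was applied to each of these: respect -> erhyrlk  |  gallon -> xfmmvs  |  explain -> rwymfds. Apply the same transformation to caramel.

lfefprm

Treating letters as 0–25, the rule is x ↦ 3x + 5 (mod 26).
For caramel: c(2)→3·2+5≡11=l; a(0)→3·0+5≡5=f; r(17)→3·17+5≡4=e; a(0)→3·0+5≡5=f; m(12)→3·12+5≡15=p; e(4)→3·4+5≡17=r; l(11)→3·11+5≡12=m (all mod 26).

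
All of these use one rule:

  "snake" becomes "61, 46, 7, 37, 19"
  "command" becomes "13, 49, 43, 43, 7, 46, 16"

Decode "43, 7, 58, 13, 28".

march

s(#19)→61 and n(#14)→46: differences scale by 3, so n = 3·pos + 4. The formula is n = 3×(alphabet index, a=1) + 4.
Decoding 43, 7, 58, 13, 28: 43→(43−4)÷3=13=m, 7→(7−4)÷3=1=a, 58→(58−4)÷3=18=r, 13→(13−4)÷3=3=c, 28→(28−4)÷3=8=h.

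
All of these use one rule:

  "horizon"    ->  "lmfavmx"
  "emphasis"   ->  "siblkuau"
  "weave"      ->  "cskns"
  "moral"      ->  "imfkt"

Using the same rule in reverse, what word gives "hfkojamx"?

This is an affine cipher: with a=0,…,z=25, each position x becomes (15x+10) mod 26.
Reversing it on hfkojamx: h(7)→7·(7−10)≡5=f; f(5)→7·(5−10)≡17=r; k(10)→7·(10−10)≡0=a; o(14)→7·(14−10)≡2=c; j(9)→7·(9−10)≡19=t; a(0)→7·(0−10)≡8=i; m(12)→7·(12−10)≡14=o; x(23)→7·(23−10)≡13=n (all mod 26).

fraction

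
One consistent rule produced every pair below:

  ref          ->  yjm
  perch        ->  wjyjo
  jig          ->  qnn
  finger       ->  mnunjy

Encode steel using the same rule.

The shift depends on letter class: consonant r→y is +7, but vowel e→j is +5. Vowels shift forward by 5 and consonants shift forward by 7.
Applying it to steel: s(cons)+7=z, t(cons)+7=a, e(vowel)+5=j, e(vowel)+5=j, l(cons)+7=s.

zajjs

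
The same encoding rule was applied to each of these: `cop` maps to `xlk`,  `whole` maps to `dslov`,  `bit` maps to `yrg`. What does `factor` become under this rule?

uzxgli

Each pair mirrors across the alphabet (c↔x, o↔l, p↔k): positions sum to 25. This is the alphabet-reversal cipher (Atbash): a becomes z, b becomes y, etc.
For factor: f↔u, a↔z, c↔x, t↔g, o↔l, r↔i.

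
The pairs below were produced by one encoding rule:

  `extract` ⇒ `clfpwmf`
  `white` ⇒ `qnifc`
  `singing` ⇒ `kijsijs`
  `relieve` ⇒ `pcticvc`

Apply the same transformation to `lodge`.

e(4)→c(2) and x(23)→l(11) fit y≡21x+22 (mod 26); the inverse of 21 mod 26 is 5. Treating letters as 0–25, the rule is x ↦ 21x + 22 (mod 26).
For lodge: l(11)→21·11+22≡19=t; o(14)→21·14+22≡4=e; d(3)→21·3+22≡7=h; g(6)→21·6+22≡18=s; e(4)→21·4+22≡2=c (all mod 26).

tehsc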